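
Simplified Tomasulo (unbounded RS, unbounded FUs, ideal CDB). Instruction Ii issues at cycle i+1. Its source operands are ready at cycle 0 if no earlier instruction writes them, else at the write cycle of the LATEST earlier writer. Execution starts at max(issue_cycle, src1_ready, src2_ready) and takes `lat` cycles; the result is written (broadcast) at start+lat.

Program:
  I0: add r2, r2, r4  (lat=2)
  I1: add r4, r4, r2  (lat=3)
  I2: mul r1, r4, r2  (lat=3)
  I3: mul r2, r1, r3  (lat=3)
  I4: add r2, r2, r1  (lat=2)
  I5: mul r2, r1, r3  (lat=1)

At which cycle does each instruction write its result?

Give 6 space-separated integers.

I0 add r2: issue@1 deps=(None,None) exec_start@1 write@3
I1 add r4: issue@2 deps=(None,0) exec_start@3 write@6
I2 mul r1: issue@3 deps=(1,0) exec_start@6 write@9
I3 mul r2: issue@4 deps=(2,None) exec_start@9 write@12
I4 add r2: issue@5 deps=(3,2) exec_start@12 write@14
I5 mul r2: issue@6 deps=(2,None) exec_start@9 write@10

Answer: 3 6 9 12 14 10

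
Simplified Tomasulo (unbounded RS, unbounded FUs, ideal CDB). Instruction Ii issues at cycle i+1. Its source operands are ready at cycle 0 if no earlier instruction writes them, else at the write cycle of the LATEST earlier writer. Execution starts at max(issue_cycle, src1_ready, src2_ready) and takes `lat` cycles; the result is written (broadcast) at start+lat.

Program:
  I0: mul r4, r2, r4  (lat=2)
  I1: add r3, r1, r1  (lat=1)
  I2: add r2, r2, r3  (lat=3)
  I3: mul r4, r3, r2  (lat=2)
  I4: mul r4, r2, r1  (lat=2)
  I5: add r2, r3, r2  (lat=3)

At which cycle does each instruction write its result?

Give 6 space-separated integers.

Answer: 3 3 6 8 8 9

Derivation:
I0 mul r4: issue@1 deps=(None,None) exec_start@1 write@3
I1 add r3: issue@2 deps=(None,None) exec_start@2 write@3
I2 add r2: issue@3 deps=(None,1) exec_start@3 write@6
I3 mul r4: issue@4 deps=(1,2) exec_start@6 write@8
I4 mul r4: issue@5 deps=(2,None) exec_start@6 write@8
I5 add r2: issue@6 deps=(1,2) exec_start@6 write@9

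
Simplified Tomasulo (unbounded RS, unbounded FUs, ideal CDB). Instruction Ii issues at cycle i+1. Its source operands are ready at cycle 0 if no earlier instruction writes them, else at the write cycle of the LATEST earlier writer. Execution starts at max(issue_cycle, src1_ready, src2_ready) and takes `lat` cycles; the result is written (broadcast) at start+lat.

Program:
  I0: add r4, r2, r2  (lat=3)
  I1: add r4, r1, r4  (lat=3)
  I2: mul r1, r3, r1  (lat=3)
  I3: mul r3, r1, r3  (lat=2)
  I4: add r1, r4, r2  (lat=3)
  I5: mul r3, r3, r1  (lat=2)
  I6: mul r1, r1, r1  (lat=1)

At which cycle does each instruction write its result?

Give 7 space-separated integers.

Answer: 4 7 6 8 10 12 11

Derivation:
I0 add r4: issue@1 deps=(None,None) exec_start@1 write@4
I1 add r4: issue@2 deps=(None,0) exec_start@4 write@7
I2 mul r1: issue@3 deps=(None,None) exec_start@3 write@6
I3 mul r3: issue@4 deps=(2,None) exec_start@6 write@8
I4 add r1: issue@5 deps=(1,None) exec_start@7 write@10
I5 mul r3: issue@6 deps=(3,4) exec_start@10 write@12
I6 mul r1: issue@7 deps=(4,4) exec_start@10 write@11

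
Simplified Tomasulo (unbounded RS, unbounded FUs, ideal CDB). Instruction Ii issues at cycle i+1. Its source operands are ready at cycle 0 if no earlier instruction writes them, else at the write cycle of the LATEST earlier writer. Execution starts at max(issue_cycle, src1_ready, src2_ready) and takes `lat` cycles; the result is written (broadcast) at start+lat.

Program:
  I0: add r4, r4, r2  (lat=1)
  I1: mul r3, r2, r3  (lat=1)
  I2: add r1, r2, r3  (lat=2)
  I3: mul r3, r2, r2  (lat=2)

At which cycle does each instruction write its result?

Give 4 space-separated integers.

Answer: 2 3 5 6

Derivation:
I0 add r4: issue@1 deps=(None,None) exec_start@1 write@2
I1 mul r3: issue@2 deps=(None,None) exec_start@2 write@3
I2 add r1: issue@3 deps=(None,1) exec_start@3 write@5
I3 mul r3: issue@4 deps=(None,None) exec_start@4 write@6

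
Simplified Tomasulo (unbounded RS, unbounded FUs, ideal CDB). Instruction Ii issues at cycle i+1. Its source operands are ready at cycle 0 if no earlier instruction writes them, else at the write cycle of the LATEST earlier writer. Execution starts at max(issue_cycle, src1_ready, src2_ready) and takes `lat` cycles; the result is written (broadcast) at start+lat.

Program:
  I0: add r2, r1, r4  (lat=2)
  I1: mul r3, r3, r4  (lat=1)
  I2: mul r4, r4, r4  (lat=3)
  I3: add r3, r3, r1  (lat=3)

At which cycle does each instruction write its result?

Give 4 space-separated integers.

I0 add r2: issue@1 deps=(None,None) exec_start@1 write@3
I1 mul r3: issue@2 deps=(None,None) exec_start@2 write@3
I2 mul r4: issue@3 deps=(None,None) exec_start@3 write@6
I3 add r3: issue@4 deps=(1,None) exec_start@4 write@7

Answer: 3 3 6 7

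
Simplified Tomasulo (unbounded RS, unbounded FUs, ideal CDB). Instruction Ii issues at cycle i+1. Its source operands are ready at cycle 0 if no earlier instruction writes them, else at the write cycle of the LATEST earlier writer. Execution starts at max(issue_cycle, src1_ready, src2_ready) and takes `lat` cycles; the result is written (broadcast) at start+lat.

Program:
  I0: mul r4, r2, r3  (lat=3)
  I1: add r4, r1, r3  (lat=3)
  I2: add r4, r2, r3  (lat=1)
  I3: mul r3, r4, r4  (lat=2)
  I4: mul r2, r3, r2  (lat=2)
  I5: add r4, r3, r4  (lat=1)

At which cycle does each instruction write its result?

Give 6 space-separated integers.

I0 mul r4: issue@1 deps=(None,None) exec_start@1 write@4
I1 add r4: issue@2 deps=(None,None) exec_start@2 write@5
I2 add r4: issue@3 deps=(None,None) exec_start@3 write@4
I3 mul r3: issue@4 deps=(2,2) exec_start@4 write@6
I4 mul r2: issue@5 deps=(3,None) exec_start@6 write@8
I5 add r4: issue@6 deps=(3,2) exec_start@6 write@7

Answer: 4 5 4 6 8 7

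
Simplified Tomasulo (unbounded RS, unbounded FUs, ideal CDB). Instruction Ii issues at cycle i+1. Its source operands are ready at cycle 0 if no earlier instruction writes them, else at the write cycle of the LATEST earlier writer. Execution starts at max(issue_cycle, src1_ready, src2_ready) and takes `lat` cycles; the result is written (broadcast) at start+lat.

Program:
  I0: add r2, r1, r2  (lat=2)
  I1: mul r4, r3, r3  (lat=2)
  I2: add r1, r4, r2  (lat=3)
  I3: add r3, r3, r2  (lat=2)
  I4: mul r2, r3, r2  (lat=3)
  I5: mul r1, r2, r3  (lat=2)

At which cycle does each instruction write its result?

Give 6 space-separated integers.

Answer: 3 4 7 6 9 11

Derivation:
I0 add r2: issue@1 deps=(None,None) exec_start@1 write@3
I1 mul r4: issue@2 deps=(None,None) exec_start@2 write@4
I2 add r1: issue@3 deps=(1,0) exec_start@4 write@7
I3 add r3: issue@4 deps=(None,0) exec_start@4 write@6
I4 mul r2: issue@5 deps=(3,0) exec_start@6 write@9
I5 mul r1: issue@6 deps=(4,3) exec_start@9 write@11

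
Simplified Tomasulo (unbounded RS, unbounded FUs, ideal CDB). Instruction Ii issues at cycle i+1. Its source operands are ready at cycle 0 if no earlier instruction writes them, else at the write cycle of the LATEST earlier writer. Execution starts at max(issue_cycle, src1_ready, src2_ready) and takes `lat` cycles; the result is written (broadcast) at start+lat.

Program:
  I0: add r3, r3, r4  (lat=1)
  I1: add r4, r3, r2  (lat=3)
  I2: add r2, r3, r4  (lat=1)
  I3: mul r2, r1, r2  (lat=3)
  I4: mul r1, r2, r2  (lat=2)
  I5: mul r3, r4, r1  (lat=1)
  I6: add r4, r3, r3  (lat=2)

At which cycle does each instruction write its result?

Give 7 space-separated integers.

Answer: 2 5 6 9 11 12 14

Derivation:
I0 add r3: issue@1 deps=(None,None) exec_start@1 write@2
I1 add r4: issue@2 deps=(0,None) exec_start@2 write@5
I2 add r2: issue@3 deps=(0,1) exec_start@5 write@6
I3 mul r2: issue@4 deps=(None,2) exec_start@6 write@9
I4 mul r1: issue@5 deps=(3,3) exec_start@9 write@11
I5 mul r3: issue@6 deps=(1,4) exec_start@11 write@12
I6 add r4: issue@7 deps=(5,5) exec_start@12 write@14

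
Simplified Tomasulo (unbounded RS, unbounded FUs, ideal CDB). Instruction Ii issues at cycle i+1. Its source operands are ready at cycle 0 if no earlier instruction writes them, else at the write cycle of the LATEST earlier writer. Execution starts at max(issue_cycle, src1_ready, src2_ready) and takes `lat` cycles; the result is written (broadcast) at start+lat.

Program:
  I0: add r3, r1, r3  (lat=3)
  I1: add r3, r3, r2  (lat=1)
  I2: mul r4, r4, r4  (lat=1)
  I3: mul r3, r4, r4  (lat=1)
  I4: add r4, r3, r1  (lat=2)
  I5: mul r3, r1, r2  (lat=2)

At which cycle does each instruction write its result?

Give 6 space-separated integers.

Answer: 4 5 4 5 7 8

Derivation:
I0 add r3: issue@1 deps=(None,None) exec_start@1 write@4
I1 add r3: issue@2 deps=(0,None) exec_start@4 write@5
I2 mul r4: issue@3 deps=(None,None) exec_start@3 write@4
I3 mul r3: issue@4 deps=(2,2) exec_start@4 write@5
I4 add r4: issue@5 deps=(3,None) exec_start@5 write@7
I5 mul r3: issue@6 deps=(None,None) exec_start@6 write@8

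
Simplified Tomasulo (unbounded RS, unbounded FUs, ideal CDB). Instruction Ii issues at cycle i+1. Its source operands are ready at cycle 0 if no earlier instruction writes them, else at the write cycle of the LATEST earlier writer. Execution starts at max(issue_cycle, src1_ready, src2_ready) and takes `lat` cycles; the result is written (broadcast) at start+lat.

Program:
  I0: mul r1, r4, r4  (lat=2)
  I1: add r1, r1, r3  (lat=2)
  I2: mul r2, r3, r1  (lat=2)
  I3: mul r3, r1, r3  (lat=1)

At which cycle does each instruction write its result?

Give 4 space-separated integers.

I0 mul r1: issue@1 deps=(None,None) exec_start@1 write@3
I1 add r1: issue@2 deps=(0,None) exec_start@3 write@5
I2 mul r2: issue@3 deps=(None,1) exec_start@5 write@7
I3 mul r3: issue@4 deps=(1,None) exec_start@5 write@6

Answer: 3 5 7 6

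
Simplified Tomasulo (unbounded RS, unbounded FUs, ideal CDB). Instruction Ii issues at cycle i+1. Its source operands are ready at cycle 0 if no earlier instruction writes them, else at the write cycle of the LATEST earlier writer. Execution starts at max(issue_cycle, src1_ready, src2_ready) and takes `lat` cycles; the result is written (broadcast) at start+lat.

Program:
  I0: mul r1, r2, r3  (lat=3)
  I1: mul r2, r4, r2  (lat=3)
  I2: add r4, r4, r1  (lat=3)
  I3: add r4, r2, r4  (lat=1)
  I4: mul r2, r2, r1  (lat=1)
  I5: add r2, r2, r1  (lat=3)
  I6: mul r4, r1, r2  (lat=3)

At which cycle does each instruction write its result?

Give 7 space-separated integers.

I0 mul r1: issue@1 deps=(None,None) exec_start@1 write@4
I1 mul r2: issue@2 deps=(None,None) exec_start@2 write@5
I2 add r4: issue@3 deps=(None,0) exec_start@4 write@7
I3 add r4: issue@4 deps=(1,2) exec_start@7 write@8
I4 mul r2: issue@5 deps=(1,0) exec_start@5 write@6
I5 add r2: issue@6 deps=(4,0) exec_start@6 write@9
I6 mul r4: issue@7 deps=(0,5) exec_start@9 write@12

Answer: 4 5 7 8 6 9 12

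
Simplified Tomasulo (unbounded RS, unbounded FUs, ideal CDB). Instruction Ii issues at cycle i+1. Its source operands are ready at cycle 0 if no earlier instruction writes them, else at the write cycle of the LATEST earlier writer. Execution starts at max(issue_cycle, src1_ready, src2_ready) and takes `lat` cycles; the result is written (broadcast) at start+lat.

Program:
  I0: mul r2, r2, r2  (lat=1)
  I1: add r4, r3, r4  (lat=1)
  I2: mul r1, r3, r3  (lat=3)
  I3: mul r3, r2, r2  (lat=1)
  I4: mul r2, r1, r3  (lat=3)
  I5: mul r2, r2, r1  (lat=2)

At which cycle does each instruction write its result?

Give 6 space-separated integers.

Answer: 2 3 6 5 9 11

Derivation:
I0 mul r2: issue@1 deps=(None,None) exec_start@1 write@2
I1 add r4: issue@2 deps=(None,None) exec_start@2 write@3
I2 mul r1: issue@3 deps=(None,None) exec_start@3 write@6
I3 mul r3: issue@4 deps=(0,0) exec_start@4 write@5
I4 mul r2: issue@5 deps=(2,3) exec_start@6 write@9
I5 mul r2: issue@6 deps=(4,2) exec_start@9 write@11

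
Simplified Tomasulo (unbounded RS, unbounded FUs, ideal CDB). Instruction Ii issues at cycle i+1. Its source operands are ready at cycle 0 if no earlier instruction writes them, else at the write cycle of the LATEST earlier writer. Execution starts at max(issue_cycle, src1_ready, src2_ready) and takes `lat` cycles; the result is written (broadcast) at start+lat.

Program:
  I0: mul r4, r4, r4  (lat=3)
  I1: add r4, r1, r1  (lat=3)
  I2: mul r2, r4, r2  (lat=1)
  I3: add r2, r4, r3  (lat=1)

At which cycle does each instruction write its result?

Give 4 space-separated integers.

Answer: 4 5 6 6

Derivation:
I0 mul r4: issue@1 deps=(None,None) exec_start@1 write@4
I1 add r4: issue@2 deps=(None,None) exec_start@2 write@5
I2 mul r2: issue@3 deps=(1,None) exec_start@5 write@6
I3 add r2: issue@4 deps=(1,None) exec_start@5 write@6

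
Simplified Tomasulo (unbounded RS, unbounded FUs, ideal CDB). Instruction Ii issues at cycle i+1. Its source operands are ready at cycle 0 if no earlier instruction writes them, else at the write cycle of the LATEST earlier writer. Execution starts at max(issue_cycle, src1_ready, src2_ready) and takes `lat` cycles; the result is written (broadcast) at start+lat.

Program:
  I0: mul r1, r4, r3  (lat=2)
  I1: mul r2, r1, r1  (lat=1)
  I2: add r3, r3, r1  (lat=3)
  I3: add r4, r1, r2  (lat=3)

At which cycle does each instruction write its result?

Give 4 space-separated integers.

Answer: 3 4 6 7

Derivation:
I0 mul r1: issue@1 deps=(None,None) exec_start@1 write@3
I1 mul r2: issue@2 deps=(0,0) exec_start@3 write@4
I2 add r3: issue@3 deps=(None,0) exec_start@3 write@6
I3 add r4: issue@4 deps=(0,1) exec_start@4 write@7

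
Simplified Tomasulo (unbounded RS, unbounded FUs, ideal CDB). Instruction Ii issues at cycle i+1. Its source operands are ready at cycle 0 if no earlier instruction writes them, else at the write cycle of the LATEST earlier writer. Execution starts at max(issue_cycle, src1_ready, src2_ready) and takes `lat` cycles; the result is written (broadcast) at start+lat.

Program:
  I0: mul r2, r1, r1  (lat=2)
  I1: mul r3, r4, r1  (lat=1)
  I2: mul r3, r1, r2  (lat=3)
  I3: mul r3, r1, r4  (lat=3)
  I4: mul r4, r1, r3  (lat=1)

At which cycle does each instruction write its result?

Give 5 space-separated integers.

Answer: 3 3 6 7 8

Derivation:
I0 mul r2: issue@1 deps=(None,None) exec_start@1 write@3
I1 mul r3: issue@2 deps=(None,None) exec_start@2 write@3
I2 mul r3: issue@3 deps=(None,0) exec_start@3 write@6
I3 mul r3: issue@4 deps=(None,None) exec_start@4 write@7
I4 mul r4: issue@5 deps=(None,3) exec_start@7 write@8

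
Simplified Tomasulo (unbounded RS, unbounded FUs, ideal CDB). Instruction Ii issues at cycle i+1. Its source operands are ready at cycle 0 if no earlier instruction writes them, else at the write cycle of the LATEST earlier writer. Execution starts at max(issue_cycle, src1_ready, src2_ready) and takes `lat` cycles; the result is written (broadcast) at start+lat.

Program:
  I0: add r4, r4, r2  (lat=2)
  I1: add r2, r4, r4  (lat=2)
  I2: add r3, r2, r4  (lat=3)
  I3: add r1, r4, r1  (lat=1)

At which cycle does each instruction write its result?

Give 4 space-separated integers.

Answer: 3 5 8 5

Derivation:
I0 add r4: issue@1 deps=(None,None) exec_start@1 write@3
I1 add r2: issue@2 deps=(0,0) exec_start@3 write@5
I2 add r3: issue@3 deps=(1,0) exec_start@5 write@8
I3 add r1: issue@4 deps=(0,None) exec_start@4 write@5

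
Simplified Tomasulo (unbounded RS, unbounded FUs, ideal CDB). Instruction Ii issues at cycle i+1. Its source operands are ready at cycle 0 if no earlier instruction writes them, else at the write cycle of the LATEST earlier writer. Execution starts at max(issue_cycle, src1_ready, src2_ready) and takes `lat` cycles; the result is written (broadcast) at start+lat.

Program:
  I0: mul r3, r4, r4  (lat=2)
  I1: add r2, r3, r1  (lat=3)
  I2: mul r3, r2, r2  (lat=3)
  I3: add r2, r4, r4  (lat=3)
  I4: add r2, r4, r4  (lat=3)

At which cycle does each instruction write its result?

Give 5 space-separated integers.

I0 mul r3: issue@1 deps=(None,None) exec_start@1 write@3
I1 add r2: issue@2 deps=(0,None) exec_start@3 write@6
I2 mul r3: issue@3 deps=(1,1) exec_start@6 write@9
I3 add r2: issue@4 deps=(None,None) exec_start@4 write@7
I4 add r2: issue@5 deps=(None,None) exec_start@5 write@8

Answer: 3 6 9 7 8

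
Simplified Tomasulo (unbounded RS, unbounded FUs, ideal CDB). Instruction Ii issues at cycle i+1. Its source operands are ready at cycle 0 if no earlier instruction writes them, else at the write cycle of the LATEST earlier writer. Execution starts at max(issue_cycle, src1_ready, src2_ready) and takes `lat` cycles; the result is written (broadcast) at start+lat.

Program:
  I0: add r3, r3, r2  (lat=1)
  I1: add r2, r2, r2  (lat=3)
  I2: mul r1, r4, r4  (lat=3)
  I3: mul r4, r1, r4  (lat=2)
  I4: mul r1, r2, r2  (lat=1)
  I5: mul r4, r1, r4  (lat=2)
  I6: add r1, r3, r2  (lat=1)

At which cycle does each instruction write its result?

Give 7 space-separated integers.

I0 add r3: issue@1 deps=(None,None) exec_start@1 write@2
I1 add r2: issue@2 deps=(None,None) exec_start@2 write@5
I2 mul r1: issue@3 deps=(None,None) exec_start@3 write@6
I3 mul r4: issue@4 deps=(2,None) exec_start@6 write@8
I4 mul r1: issue@5 deps=(1,1) exec_start@5 write@6
I5 mul r4: issue@6 deps=(4,3) exec_start@8 write@10
I6 add r1: issue@7 deps=(0,1) exec_start@7 write@8

Answer: 2 5 6 8 6 10 8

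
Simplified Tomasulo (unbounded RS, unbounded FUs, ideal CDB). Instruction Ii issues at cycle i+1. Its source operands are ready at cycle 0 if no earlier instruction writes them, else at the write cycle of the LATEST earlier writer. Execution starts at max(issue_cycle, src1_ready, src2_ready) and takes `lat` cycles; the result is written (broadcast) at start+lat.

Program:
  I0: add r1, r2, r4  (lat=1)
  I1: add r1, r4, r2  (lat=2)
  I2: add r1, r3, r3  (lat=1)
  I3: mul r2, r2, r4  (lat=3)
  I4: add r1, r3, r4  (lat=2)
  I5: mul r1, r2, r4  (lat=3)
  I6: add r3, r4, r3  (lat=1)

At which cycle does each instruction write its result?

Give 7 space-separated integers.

Answer: 2 4 4 7 7 10 8

Derivation:
I0 add r1: issue@1 deps=(None,None) exec_start@1 write@2
I1 add r1: issue@2 deps=(None,None) exec_start@2 write@4
I2 add r1: issue@3 deps=(None,None) exec_start@3 write@4
I3 mul r2: issue@4 deps=(None,None) exec_start@4 write@7
I4 add r1: issue@5 deps=(None,None) exec_start@5 write@7
I5 mul r1: issue@6 deps=(3,None) exec_start@7 write@10
I6 add r3: issue@7 deps=(None,None) exec_start@7 write@8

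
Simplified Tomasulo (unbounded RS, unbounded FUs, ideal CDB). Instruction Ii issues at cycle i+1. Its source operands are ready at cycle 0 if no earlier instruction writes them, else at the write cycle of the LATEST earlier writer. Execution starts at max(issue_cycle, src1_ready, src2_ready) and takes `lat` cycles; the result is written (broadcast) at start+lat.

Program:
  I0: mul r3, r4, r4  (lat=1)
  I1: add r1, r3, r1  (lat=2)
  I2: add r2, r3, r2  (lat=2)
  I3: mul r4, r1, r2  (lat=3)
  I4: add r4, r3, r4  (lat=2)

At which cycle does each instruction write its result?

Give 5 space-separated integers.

I0 mul r3: issue@1 deps=(None,None) exec_start@1 write@2
I1 add r1: issue@2 deps=(0,None) exec_start@2 write@4
I2 add r2: issue@3 deps=(0,None) exec_start@3 write@5
I3 mul r4: issue@4 deps=(1,2) exec_start@5 write@8
I4 add r4: issue@5 deps=(0,3) exec_start@8 write@10

Answer: 2 4 5 8 10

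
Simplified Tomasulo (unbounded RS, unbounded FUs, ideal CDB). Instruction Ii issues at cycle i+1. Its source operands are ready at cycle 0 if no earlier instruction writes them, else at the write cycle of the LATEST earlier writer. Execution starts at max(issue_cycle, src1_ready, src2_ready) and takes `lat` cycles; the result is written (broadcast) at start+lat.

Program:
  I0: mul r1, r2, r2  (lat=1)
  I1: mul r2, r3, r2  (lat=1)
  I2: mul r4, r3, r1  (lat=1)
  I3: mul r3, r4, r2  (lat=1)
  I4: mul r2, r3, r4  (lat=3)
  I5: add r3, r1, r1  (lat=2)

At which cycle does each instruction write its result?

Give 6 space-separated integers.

I0 mul r1: issue@1 deps=(None,None) exec_start@1 write@2
I1 mul r2: issue@2 deps=(None,None) exec_start@2 write@3
I2 mul r4: issue@3 deps=(None,0) exec_start@3 write@4
I3 mul r3: issue@4 deps=(2,1) exec_start@4 write@5
I4 mul r2: issue@5 deps=(3,2) exec_start@5 write@8
I5 add r3: issue@6 deps=(0,0) exec_start@6 write@8

Answer: 2 3 4 5 8 8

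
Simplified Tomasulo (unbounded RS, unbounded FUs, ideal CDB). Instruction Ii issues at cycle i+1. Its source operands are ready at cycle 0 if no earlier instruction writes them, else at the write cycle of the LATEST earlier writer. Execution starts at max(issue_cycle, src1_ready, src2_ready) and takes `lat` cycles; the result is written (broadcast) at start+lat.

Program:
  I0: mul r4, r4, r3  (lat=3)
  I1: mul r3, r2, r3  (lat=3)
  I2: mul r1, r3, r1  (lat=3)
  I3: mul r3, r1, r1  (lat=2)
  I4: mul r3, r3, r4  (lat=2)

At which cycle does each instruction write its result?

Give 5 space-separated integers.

Answer: 4 5 8 10 12

Derivation:
I0 mul r4: issue@1 deps=(None,None) exec_start@1 write@4
I1 mul r3: issue@2 deps=(None,None) exec_start@2 write@5
I2 mul r1: issue@3 deps=(1,None) exec_start@5 write@8
I3 mul r3: issue@4 deps=(2,2) exec_start@8 write@10
I4 mul r3: issue@5 deps=(3,0) exec_start@10 write@12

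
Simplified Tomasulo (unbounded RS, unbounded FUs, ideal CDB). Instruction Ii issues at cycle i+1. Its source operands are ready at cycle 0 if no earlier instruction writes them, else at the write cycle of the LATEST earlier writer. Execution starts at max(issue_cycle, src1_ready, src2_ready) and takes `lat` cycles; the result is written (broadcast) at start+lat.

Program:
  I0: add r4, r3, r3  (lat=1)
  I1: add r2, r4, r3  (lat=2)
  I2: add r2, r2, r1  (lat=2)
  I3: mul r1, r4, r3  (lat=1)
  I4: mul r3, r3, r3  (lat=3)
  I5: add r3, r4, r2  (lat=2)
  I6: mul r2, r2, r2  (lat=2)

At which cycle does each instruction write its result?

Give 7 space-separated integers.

I0 add r4: issue@1 deps=(None,None) exec_start@1 write@2
I1 add r2: issue@2 deps=(0,None) exec_start@2 write@4
I2 add r2: issue@3 deps=(1,None) exec_start@4 write@6
I3 mul r1: issue@4 deps=(0,None) exec_start@4 write@5
I4 mul r3: issue@5 deps=(None,None) exec_start@5 write@8
I5 add r3: issue@6 deps=(0,2) exec_start@6 write@8
I6 mul r2: issue@7 deps=(2,2) exec_start@7 write@9

Answer: 2 4 6 5 8 8 9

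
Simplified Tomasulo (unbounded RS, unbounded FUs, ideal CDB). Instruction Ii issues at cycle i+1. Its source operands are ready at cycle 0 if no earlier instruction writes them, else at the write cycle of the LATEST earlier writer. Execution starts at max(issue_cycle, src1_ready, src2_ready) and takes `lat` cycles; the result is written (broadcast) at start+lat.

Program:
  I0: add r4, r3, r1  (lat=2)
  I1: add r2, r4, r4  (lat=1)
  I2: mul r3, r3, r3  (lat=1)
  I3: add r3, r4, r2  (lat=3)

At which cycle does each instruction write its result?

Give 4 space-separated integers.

I0 add r4: issue@1 deps=(None,None) exec_start@1 write@3
I1 add r2: issue@2 deps=(0,0) exec_start@3 write@4
I2 mul r3: issue@3 deps=(None,None) exec_start@3 write@4
I3 add r3: issue@4 deps=(0,1) exec_start@4 write@7

Answer: 3 4 4 7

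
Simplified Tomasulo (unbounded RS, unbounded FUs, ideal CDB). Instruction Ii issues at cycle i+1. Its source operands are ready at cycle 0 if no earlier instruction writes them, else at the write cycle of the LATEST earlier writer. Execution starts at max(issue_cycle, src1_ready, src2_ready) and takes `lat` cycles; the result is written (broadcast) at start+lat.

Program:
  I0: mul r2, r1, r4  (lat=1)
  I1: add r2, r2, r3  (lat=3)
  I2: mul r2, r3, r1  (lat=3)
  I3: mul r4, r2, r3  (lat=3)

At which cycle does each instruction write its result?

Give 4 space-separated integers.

I0 mul r2: issue@1 deps=(None,None) exec_start@1 write@2
I1 add r2: issue@2 deps=(0,None) exec_start@2 write@5
I2 mul r2: issue@3 deps=(None,None) exec_start@3 write@6
I3 mul r4: issue@4 deps=(2,None) exec_start@6 write@9

Answer: 2 5 6 9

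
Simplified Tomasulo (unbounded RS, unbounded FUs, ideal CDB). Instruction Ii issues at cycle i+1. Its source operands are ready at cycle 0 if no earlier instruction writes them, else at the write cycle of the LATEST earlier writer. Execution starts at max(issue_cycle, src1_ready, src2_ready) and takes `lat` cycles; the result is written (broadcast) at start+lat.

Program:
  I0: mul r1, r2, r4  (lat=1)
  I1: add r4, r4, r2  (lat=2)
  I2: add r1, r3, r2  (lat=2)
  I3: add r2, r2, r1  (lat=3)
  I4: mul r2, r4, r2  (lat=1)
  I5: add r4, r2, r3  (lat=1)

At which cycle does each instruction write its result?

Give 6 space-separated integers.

I0 mul r1: issue@1 deps=(None,None) exec_start@1 write@2
I1 add r4: issue@2 deps=(None,None) exec_start@2 write@4
I2 add r1: issue@3 deps=(None,None) exec_start@3 write@5
I3 add r2: issue@4 deps=(None,2) exec_start@5 write@8
I4 mul r2: issue@5 deps=(1,3) exec_start@8 write@9
I5 add r4: issue@6 deps=(4,None) exec_start@9 write@10

Answer: 2 4 5 8 9 10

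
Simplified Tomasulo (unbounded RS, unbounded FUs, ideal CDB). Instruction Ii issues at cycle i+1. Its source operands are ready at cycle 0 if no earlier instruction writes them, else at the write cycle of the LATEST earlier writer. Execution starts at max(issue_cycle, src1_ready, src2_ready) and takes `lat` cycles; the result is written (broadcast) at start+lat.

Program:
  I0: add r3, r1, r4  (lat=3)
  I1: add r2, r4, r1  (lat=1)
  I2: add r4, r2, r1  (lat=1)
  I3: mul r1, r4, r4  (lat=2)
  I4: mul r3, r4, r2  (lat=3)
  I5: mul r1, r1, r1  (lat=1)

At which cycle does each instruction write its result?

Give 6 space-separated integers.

Answer: 4 3 4 6 8 7

Derivation:
I0 add r3: issue@1 deps=(None,None) exec_start@1 write@4
I1 add r2: issue@2 deps=(None,None) exec_start@2 write@3
I2 add r4: issue@3 deps=(1,None) exec_start@3 write@4
I3 mul r1: issue@4 deps=(2,2) exec_start@4 write@6
I4 mul r3: issue@5 deps=(2,1) exec_start@5 write@8
I5 mul r1: issue@6 deps=(3,3) exec_start@6 write@7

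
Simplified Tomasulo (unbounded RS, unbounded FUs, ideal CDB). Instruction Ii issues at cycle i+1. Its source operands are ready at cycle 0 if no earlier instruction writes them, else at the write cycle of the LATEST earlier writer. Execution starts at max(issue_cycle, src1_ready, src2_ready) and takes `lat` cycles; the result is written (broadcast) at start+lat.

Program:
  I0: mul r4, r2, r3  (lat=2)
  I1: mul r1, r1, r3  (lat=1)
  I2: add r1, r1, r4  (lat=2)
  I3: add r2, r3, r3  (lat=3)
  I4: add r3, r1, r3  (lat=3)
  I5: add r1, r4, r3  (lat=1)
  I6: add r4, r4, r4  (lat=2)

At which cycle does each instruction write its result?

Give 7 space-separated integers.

I0 mul r4: issue@1 deps=(None,None) exec_start@1 write@3
I1 mul r1: issue@2 deps=(None,None) exec_start@2 write@3
I2 add r1: issue@3 deps=(1,0) exec_start@3 write@5
I3 add r2: issue@4 deps=(None,None) exec_start@4 write@7
I4 add r3: issue@5 deps=(2,None) exec_start@5 write@8
I5 add r1: issue@6 deps=(0,4) exec_start@8 write@9
I6 add r4: issue@7 deps=(0,0) exec_start@7 write@9

Answer: 3 3 5 7 8 9 9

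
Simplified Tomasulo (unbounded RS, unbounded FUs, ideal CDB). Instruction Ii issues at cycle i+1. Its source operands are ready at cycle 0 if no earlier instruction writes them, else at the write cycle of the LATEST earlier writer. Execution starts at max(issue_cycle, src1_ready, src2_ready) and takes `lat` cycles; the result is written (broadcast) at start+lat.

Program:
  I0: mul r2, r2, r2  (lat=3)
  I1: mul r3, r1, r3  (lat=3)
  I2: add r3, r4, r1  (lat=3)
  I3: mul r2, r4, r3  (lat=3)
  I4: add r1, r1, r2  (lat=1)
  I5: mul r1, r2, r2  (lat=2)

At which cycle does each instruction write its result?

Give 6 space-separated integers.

I0 mul r2: issue@1 deps=(None,None) exec_start@1 write@4
I1 mul r3: issue@2 deps=(None,None) exec_start@2 write@5
I2 add r3: issue@3 deps=(None,None) exec_start@3 write@6
I3 mul r2: issue@4 deps=(None,2) exec_start@6 write@9
I4 add r1: issue@5 deps=(None,3) exec_start@9 write@10
I5 mul r1: issue@6 deps=(3,3) exec_start@9 write@11

Answer: 4 5 6 9 10 11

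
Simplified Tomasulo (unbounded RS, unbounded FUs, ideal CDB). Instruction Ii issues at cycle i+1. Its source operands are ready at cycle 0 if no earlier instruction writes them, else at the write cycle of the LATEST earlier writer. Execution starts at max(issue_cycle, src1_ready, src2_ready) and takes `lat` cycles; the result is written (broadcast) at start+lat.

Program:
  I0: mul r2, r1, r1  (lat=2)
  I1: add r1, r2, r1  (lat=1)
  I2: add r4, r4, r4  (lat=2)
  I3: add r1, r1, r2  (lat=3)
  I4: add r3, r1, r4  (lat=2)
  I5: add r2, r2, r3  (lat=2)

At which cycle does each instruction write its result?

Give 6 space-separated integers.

Answer: 3 4 5 7 9 11

Derivation:
I0 mul r2: issue@1 deps=(None,None) exec_start@1 write@3
I1 add r1: issue@2 deps=(0,None) exec_start@3 write@4
I2 add r4: issue@3 deps=(None,None) exec_start@3 write@5
I3 add r1: issue@4 deps=(1,0) exec_start@4 write@7
I4 add r3: issue@5 deps=(3,2) exec_start@7 write@9
I5 add r2: issue@6 deps=(0,4) exec_start@9 write@11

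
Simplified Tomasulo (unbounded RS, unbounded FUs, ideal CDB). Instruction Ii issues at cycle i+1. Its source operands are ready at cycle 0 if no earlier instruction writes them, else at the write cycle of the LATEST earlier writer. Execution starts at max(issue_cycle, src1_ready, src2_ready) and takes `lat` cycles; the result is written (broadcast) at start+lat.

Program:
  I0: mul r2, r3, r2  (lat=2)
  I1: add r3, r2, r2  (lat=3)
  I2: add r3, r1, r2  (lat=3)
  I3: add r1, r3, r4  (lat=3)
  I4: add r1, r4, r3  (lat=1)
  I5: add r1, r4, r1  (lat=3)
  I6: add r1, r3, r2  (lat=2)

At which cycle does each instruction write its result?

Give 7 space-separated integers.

Answer: 3 6 6 9 7 10 9

Derivation:
I0 mul r2: issue@1 deps=(None,None) exec_start@1 write@3
I1 add r3: issue@2 deps=(0,0) exec_start@3 write@6
I2 add r3: issue@3 deps=(None,0) exec_start@3 write@6
I3 add r1: issue@4 deps=(2,None) exec_start@6 write@9
I4 add r1: issue@5 deps=(None,2) exec_start@6 write@7
I5 add r1: issue@6 deps=(None,4) exec_start@7 write@10
I6 add r1: issue@7 deps=(2,0) exec_start@7 write@9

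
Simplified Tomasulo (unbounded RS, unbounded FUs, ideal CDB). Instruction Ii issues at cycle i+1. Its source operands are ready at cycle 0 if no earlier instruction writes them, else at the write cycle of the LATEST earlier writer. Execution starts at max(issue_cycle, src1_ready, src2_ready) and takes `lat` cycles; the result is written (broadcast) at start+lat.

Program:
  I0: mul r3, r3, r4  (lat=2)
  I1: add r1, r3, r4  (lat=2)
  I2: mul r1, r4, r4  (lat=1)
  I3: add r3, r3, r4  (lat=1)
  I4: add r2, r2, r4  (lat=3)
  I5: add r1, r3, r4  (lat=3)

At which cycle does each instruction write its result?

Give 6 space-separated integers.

I0 mul r3: issue@1 deps=(None,None) exec_start@1 write@3
I1 add r1: issue@2 deps=(0,None) exec_start@3 write@5
I2 mul r1: issue@3 deps=(None,None) exec_start@3 write@4
I3 add r3: issue@4 deps=(0,None) exec_start@4 write@5
I4 add r2: issue@5 deps=(None,None) exec_start@5 write@8
I5 add r1: issue@6 deps=(3,None) exec_start@6 write@9

Answer: 3 5 4 5 8 9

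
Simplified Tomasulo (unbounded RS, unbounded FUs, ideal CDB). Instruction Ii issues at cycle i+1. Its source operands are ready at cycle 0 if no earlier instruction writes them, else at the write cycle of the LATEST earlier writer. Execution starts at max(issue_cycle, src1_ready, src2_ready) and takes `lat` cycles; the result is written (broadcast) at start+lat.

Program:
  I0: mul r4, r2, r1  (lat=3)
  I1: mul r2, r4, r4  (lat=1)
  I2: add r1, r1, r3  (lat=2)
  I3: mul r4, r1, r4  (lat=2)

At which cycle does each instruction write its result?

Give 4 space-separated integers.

I0 mul r4: issue@1 deps=(None,None) exec_start@1 write@4
I1 mul r2: issue@2 deps=(0,0) exec_start@4 write@5
I2 add r1: issue@3 deps=(None,None) exec_start@3 write@5
I3 mul r4: issue@4 deps=(2,0) exec_start@5 write@7

Answer: 4 5 5 7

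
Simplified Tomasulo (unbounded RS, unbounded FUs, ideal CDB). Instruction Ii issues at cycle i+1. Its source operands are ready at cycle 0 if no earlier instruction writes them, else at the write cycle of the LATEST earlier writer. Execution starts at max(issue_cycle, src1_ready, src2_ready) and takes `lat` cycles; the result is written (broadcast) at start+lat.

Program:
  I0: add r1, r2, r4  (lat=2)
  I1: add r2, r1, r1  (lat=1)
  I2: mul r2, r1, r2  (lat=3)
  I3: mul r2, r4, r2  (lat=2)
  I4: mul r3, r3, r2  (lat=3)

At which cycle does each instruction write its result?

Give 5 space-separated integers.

I0 add r1: issue@1 deps=(None,None) exec_start@1 write@3
I1 add r2: issue@2 deps=(0,0) exec_start@3 write@4
I2 mul r2: issue@3 deps=(0,1) exec_start@4 write@7
I3 mul r2: issue@4 deps=(None,2) exec_start@7 write@9
I4 mul r3: issue@5 deps=(None,3) exec_start@9 write@12

Answer: 3 4 7 9 12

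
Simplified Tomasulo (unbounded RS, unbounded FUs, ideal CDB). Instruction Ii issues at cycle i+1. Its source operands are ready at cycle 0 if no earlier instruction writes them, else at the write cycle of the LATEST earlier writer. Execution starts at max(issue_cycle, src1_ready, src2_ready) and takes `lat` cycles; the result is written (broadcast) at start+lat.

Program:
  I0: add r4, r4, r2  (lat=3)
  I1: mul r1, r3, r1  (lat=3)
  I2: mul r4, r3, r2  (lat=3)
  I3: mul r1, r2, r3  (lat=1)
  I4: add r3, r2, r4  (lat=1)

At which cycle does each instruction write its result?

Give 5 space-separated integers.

I0 add r4: issue@1 deps=(None,None) exec_start@1 write@4
I1 mul r1: issue@2 deps=(None,None) exec_start@2 write@5
I2 mul r4: issue@3 deps=(None,None) exec_start@3 write@6
I3 mul r1: issue@4 deps=(None,None) exec_start@4 write@5
I4 add r3: issue@5 deps=(None,2) exec_start@6 write@7

Answer: 4 5 6 5 7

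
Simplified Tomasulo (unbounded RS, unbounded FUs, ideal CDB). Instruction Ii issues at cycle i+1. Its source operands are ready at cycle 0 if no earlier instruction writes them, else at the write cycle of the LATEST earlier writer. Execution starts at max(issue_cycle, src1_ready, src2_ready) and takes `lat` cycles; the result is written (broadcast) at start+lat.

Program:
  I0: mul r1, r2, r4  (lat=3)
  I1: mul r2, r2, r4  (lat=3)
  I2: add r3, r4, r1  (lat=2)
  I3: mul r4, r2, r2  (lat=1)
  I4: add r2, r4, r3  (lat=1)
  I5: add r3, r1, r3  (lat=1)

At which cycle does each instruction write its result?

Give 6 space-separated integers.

I0 mul r1: issue@1 deps=(None,None) exec_start@1 write@4
I1 mul r2: issue@2 deps=(None,None) exec_start@2 write@5
I2 add r3: issue@3 deps=(None,0) exec_start@4 write@6
I3 mul r4: issue@4 deps=(1,1) exec_start@5 write@6
I4 add r2: issue@5 deps=(3,2) exec_start@6 write@7
I5 add r3: issue@6 deps=(0,2) exec_start@6 write@7

Answer: 4 5 6 6 7 7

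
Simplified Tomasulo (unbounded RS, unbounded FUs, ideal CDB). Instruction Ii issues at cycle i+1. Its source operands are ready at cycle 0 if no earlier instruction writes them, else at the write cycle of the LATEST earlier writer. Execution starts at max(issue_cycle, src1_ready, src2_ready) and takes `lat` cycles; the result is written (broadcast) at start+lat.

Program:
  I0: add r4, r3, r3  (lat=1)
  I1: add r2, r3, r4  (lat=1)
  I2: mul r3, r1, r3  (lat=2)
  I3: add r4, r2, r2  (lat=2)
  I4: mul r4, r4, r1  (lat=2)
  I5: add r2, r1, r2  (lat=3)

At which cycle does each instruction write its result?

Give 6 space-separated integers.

I0 add r4: issue@1 deps=(None,None) exec_start@1 write@2
I1 add r2: issue@2 deps=(None,0) exec_start@2 write@3
I2 mul r3: issue@3 deps=(None,None) exec_start@3 write@5
I3 add r4: issue@4 deps=(1,1) exec_start@4 write@6
I4 mul r4: issue@5 deps=(3,None) exec_start@6 write@8
I5 add r2: issue@6 deps=(None,1) exec_start@6 write@9

Answer: 2 3 5 6 8 9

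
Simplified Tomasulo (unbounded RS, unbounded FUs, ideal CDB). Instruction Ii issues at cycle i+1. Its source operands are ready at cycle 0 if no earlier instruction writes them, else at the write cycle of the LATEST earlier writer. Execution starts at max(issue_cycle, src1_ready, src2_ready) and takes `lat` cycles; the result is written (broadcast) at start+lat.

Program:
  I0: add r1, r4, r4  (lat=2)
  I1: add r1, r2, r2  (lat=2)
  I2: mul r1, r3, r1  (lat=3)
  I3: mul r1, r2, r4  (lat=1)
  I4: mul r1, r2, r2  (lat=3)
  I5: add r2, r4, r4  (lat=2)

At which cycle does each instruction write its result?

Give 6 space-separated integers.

Answer: 3 4 7 5 8 8

Derivation:
I0 add r1: issue@1 deps=(None,None) exec_start@1 write@3
I1 add r1: issue@2 deps=(None,None) exec_start@2 write@4
I2 mul r1: issue@3 deps=(None,1) exec_start@4 write@7
I3 mul r1: issue@4 deps=(None,None) exec_start@4 write@5
I4 mul r1: issue@5 deps=(None,None) exec_start@5 write@8
I5 add r2: issue@6 deps=(None,None) exec_start@6 write@8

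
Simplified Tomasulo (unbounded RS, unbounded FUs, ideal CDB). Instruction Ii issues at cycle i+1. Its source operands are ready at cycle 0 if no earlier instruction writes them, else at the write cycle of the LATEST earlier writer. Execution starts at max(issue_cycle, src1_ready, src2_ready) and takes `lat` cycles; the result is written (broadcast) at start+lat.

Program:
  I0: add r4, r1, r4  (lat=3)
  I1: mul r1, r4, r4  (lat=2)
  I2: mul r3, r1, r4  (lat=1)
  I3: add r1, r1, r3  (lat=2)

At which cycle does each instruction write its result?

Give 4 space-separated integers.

Answer: 4 6 7 9

Derivation:
I0 add r4: issue@1 deps=(None,None) exec_start@1 write@4
I1 mul r1: issue@2 deps=(0,0) exec_start@4 write@6
I2 mul r3: issue@3 deps=(1,0) exec_start@6 write@7
I3 add r1: issue@4 deps=(1,2) exec_start@7 write@9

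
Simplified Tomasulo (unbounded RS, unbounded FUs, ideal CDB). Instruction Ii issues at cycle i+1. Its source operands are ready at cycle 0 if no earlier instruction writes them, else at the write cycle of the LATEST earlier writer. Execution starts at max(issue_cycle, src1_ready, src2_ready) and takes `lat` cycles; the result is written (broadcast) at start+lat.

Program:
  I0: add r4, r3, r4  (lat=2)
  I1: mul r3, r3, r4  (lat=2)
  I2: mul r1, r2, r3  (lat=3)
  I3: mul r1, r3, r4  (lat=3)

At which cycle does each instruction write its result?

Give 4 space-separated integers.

Answer: 3 5 8 8

Derivation:
I0 add r4: issue@1 deps=(None,None) exec_start@1 write@3
I1 mul r3: issue@2 deps=(None,0) exec_start@3 write@5
I2 mul r1: issue@3 deps=(None,1) exec_start@5 write@8
I3 mul r1: issue@4 deps=(1,0) exec_start@5 write@8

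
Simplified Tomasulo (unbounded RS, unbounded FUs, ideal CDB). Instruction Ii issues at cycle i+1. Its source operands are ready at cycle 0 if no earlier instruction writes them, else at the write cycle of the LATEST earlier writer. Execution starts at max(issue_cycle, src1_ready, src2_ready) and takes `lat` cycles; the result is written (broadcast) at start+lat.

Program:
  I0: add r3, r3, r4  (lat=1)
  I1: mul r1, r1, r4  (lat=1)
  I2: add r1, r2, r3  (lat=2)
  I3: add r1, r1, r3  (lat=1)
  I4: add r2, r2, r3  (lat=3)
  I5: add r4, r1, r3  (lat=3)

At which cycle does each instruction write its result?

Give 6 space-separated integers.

Answer: 2 3 5 6 8 9

Derivation:
I0 add r3: issue@1 deps=(None,None) exec_start@1 write@2
I1 mul r1: issue@2 deps=(None,None) exec_start@2 write@3
I2 add r1: issue@3 deps=(None,0) exec_start@3 write@5
I3 add r1: issue@4 deps=(2,0) exec_start@5 write@6
I4 add r2: issue@5 deps=(None,0) exec_start@5 write@8
I5 add r4: issue@6 deps=(3,0) exec_start@6 write@9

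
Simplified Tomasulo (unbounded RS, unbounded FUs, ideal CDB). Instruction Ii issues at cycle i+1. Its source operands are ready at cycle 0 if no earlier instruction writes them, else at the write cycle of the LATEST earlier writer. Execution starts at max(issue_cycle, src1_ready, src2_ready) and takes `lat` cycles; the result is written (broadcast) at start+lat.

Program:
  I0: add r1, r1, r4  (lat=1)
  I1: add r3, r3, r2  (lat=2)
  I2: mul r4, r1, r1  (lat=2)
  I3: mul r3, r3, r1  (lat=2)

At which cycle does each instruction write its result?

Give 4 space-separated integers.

Answer: 2 4 5 6

Derivation:
I0 add r1: issue@1 deps=(None,None) exec_start@1 write@2
I1 add r3: issue@2 deps=(None,None) exec_start@2 write@4
I2 mul r4: issue@3 deps=(0,0) exec_start@3 write@5
I3 mul r3: issue@4 deps=(1,0) exec_start@4 write@6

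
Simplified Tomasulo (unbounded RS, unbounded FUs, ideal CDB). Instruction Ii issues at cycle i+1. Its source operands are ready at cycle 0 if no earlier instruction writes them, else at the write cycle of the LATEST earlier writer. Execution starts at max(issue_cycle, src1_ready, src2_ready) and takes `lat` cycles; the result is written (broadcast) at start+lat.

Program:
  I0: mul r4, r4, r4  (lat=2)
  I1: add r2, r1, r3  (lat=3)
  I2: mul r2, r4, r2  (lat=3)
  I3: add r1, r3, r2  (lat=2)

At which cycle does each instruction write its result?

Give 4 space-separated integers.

Answer: 3 5 8 10

Derivation:
I0 mul r4: issue@1 deps=(None,None) exec_start@1 write@3
I1 add r2: issue@2 deps=(None,None) exec_start@2 write@5
I2 mul r2: issue@3 deps=(0,1) exec_start@5 write@8
I3 add r1: issue@4 deps=(None,2) exec_start@8 write@10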